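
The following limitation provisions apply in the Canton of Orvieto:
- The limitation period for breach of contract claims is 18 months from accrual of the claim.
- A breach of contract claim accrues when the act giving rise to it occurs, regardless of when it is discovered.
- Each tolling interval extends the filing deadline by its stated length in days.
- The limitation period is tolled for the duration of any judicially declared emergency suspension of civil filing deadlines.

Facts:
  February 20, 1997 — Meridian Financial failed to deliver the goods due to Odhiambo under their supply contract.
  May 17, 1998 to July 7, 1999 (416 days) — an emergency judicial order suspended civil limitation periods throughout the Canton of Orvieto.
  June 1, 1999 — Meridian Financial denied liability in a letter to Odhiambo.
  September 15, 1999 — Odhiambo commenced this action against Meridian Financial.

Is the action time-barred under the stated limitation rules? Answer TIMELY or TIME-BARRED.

TIMELY

The claim accrued on February 20, 1997, the date of the act.
18 months from February 20, 1997 is August 20, 1998.
The period was tolled for 416 days by the emergency suspension of filing deadlines (May 17, 1998 to July 7, 1999), pushing the deadline to October 10, 1999.
Nothing else in the chronology tolls or restarts the period.
The September 15, 1999 filing precedes the October 10, 1999 deadline; the claim is timely.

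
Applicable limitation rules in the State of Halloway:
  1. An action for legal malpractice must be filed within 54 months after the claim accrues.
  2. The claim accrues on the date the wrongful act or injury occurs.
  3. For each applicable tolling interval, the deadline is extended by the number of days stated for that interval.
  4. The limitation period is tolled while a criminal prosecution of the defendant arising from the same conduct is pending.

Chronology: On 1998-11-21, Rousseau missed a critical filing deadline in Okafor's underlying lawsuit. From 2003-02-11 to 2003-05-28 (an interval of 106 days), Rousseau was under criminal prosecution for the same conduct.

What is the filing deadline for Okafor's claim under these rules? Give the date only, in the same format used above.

The limitation period began to run on 1998-11-21.
54 months from 1998-11-21 is 2003-05-21.
Because the pending criminal prosecution ran from 2003-02-11 to 2003-05-28, the deadline is extended by 106 days to 2003-09-04.

2003-09-04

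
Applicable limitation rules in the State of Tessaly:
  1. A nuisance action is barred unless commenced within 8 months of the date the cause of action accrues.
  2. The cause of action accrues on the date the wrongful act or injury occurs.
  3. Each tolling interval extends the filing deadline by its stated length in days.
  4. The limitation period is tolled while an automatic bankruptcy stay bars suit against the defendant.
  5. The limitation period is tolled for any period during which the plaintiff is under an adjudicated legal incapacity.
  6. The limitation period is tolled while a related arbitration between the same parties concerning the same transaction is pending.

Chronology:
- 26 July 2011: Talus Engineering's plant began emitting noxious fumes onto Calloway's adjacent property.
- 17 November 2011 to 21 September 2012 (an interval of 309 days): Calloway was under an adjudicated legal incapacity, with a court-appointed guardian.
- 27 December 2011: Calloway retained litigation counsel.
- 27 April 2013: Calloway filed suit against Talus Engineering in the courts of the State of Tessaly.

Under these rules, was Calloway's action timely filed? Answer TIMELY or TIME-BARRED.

TIME-BARRED

The limitation period began to run on 26 July 2011.
The untolled deadline — 8 months after 26 July 2011 — is 26 March 2012.
The plaintiff's legal incapacity from 17 November 2011 to 21 September 2012 tolled the period for 309 days, extending the deadline to 29 January 2013.
None of the other events listed affects the running of the period under the stated rules.
Calloway filed on 27 April 2013, after the 29 January 2013 deadline, so the action is time-barred.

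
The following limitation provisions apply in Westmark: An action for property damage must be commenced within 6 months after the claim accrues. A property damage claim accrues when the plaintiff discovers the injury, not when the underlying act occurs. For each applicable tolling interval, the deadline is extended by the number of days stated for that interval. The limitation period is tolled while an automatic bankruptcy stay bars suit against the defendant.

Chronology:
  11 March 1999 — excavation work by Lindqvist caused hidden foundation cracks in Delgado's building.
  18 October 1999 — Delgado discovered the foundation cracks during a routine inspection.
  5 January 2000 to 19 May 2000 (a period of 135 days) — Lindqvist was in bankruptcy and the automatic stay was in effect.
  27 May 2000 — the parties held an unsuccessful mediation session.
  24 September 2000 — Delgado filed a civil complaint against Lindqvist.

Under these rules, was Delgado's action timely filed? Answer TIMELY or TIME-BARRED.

The claim did not accrue until Delgado discovered the injury on 18 October 1999; the 11 March 1999 act date does not start the clock under the stated rule.
6 months from 18 October 1999 is 18 April 2000.
Because the automatic bankruptcy stay ran from 5 January 2000 to 19 May 2000, the deadline is extended by 135 days to 31 August 2000.
Nothing else in the chronology tolls or restarts the period.
Delgado filed on 24 September 2000, after the 31 August 2000 deadline, so the action is time-barred.

TIME-BARRED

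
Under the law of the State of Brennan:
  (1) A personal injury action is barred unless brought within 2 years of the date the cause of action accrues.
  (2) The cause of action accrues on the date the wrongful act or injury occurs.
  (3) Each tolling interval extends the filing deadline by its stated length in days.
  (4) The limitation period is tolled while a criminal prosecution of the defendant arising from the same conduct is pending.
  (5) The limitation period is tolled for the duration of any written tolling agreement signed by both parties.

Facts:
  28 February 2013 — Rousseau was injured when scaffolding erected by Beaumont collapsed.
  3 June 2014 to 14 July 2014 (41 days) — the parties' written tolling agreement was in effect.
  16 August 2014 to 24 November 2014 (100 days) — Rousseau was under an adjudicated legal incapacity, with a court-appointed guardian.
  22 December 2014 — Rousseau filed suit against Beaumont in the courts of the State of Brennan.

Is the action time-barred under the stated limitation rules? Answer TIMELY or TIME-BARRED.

TIMELY

The cause of action accrued on 28 February 2013, the date of the act.
The untolled deadline — 2 years after 28 February 2013 — is 28 February 2015.
The written tolling agreement from 3 June 2014 to 14 July 2014 tolled the period for 41 days, extending the deadline to 10 April 2015.
The plaintiff's legal incapacity from 16 August 2014 to 24 November 2014 does not toll the period, because no stated rule makes the plaintiff's incapacity a tolling event.
The 22 December 2014 filing precedes the 10 April 2015 deadline; the claim is timely.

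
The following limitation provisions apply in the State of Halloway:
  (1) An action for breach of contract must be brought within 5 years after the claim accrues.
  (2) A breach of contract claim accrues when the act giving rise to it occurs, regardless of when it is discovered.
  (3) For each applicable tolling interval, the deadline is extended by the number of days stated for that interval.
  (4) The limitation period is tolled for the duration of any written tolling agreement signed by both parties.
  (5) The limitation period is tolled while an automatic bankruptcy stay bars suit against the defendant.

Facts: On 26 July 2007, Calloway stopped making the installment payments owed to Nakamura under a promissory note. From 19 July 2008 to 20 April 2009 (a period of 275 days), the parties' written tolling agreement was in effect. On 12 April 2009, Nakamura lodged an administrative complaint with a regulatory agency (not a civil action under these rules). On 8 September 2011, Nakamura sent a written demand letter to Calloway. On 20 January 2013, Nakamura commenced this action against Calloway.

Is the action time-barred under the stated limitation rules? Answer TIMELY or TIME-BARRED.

The claim accrued on 26 July 2007, the date of the act.
The untolled deadline — 5 years after 26 July 2007 — is 26 July 2012.
Because the written tolling agreement ran from 19 July 2008 to 20 April 2009, the deadline is extended by 275 days to 27 April 2013.
The other events in the timeline have no effect on the limitation period under the stated rules.
Filing on 20 January 2013 beat the 27 April 2013 deadline — the action is timely.

TIMELY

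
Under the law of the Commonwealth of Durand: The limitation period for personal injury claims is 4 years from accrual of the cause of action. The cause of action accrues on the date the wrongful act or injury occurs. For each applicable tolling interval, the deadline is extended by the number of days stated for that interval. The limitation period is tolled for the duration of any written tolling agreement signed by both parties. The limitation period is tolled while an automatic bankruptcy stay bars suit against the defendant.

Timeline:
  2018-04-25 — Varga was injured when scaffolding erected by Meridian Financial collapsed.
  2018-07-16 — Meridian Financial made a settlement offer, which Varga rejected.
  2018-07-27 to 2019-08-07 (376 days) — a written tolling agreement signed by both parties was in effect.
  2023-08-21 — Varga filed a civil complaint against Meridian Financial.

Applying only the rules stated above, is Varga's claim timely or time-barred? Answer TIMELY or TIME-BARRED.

The claim accrued on 2018-04-25, when the wrongful act occurred.
Adding the 4 years base period to 2018-04-25 gives a deadline of 2022-04-25, before any tolling.
The period was tolled for 376 days by the written tolling agreement (2018-07-27 to 2019-08-07), pushing the deadline to 2023-05-06.
None of the other events listed affects the running of the period under the stated rules.
Filing on 2023-08-21 missed the 2023-05-06 deadline — the action is time-barred.

TIME-BARRED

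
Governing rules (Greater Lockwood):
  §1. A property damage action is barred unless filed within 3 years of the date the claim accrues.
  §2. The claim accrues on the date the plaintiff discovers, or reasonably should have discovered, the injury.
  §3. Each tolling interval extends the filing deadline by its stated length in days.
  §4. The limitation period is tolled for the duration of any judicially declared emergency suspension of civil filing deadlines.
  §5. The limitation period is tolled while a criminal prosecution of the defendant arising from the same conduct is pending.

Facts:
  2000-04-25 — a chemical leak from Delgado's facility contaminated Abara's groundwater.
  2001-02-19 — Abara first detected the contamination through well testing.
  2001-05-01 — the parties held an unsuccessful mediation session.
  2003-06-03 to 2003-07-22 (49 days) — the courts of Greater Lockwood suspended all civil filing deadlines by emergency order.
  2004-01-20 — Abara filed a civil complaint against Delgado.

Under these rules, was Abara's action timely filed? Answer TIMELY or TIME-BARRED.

Accrual is tied to discovery, so the period began on 2001-02-19 rather than on 2000-04-25 when the act occurred.
Adding the 3 years base period to 2001-02-19 gives a deadline of 2004-02-19, before any tolling.
The emergency suspension of filing deadlines from 2003-06-03 to 2003-07-22 tolled the period for 49 days, extending the deadline to 2004-04-08.
The other events in the timeline have no effect on the limitation period under the stated rules.
Filing on 2004-01-20 beat the 2004-04-08 deadline — the action is timely.

TIMELY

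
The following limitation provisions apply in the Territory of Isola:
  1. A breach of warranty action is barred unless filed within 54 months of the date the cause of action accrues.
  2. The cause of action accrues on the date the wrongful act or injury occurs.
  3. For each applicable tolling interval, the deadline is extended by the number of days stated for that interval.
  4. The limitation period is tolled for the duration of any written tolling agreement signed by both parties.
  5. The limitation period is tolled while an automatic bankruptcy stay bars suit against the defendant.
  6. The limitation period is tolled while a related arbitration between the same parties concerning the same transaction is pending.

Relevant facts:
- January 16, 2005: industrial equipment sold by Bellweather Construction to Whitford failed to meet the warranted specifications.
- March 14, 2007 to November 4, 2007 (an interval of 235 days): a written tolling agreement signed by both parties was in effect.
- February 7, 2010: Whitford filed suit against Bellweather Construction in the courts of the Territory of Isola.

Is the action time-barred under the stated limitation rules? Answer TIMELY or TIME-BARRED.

The cause of action accrued on January 16, 2005, the date of the act.
The untolled deadline — 54 months after January 16, 2005 — is July 16, 2009.
The written tolling agreement from March 14, 2007 to November 4, 2007 tolled the period for 235 days, extending the deadline to March 8, 2010.
Filing on February 7, 2010 beat the March 8, 2010 deadline — the action is timely.

TIMELY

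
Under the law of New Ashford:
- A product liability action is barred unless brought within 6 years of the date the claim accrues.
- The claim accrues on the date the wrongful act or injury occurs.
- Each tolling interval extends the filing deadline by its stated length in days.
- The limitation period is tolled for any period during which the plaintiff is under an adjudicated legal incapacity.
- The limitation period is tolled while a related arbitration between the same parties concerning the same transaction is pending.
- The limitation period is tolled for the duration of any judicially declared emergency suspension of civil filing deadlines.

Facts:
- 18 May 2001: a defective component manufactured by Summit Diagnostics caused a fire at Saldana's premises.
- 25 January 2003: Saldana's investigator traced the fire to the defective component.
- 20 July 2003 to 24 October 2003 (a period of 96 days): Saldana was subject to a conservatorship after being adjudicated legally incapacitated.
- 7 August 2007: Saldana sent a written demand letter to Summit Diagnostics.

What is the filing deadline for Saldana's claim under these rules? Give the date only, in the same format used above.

22 August 2007

Accrual is governed by the date of the act, so the period began to run on 18 May 2001; the later discovery on 25 January 2003 is irrelevant under the stated rule.
The untolled deadline — 6 years after 18 May 2001 — is 18 May 2007.
The plaintiff's legal incapacity from 20 July 2003 to 24 October 2003 tolled the period for 96 days, extending the deadline to 22 August 2007.
Nothing else in the chronology tolls or restarts the period.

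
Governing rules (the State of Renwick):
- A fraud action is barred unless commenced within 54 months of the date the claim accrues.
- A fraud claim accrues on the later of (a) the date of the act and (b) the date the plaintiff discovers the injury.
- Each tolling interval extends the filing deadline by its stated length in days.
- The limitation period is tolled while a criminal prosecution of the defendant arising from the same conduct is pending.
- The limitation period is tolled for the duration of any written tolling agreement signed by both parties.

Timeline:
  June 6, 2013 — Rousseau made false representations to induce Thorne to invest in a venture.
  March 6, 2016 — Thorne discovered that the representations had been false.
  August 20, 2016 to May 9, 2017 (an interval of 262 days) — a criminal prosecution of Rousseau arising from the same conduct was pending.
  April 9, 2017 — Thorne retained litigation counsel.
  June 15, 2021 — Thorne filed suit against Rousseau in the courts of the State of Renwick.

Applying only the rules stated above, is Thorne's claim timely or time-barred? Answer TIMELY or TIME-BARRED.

TIME-BARRED

Because discovery on March 6, 2016 post-dates the June 6, 2013 act, accrual under the later-of rule falls on March 6, 2016.
Adding the 54 months base period to March 6, 2016 gives a deadline of September 6, 2020, before any tolling.
The period was tolled for 262 days by the pending criminal prosecution (August 20, 2016 to May 9, 2017), pushing the deadline to May 26, 2021.
The other events in the timeline have no effect on the limitation period under the stated rules.
The June 15, 2021 filing falls after the May 26, 2021 deadline; the claim is time-barred.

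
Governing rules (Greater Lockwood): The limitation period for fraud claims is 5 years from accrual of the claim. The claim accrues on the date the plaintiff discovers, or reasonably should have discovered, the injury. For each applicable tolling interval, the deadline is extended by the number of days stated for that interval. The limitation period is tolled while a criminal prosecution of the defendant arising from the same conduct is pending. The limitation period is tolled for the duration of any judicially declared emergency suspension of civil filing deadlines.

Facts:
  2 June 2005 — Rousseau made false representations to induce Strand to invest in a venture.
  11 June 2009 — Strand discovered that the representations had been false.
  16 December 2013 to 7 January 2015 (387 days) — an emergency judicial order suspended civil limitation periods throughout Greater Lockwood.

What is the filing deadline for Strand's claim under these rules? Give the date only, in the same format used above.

Accrual is tied to discovery, so the period began on 11 June 2009 rather than on 2 June 2005 when the act occurred.
5 years from 11 June 2009 is 11 June 2014.
Because the emergency suspension of filing deadlines ran from 16 December 2013 to 7 January 2015, the deadline is extended by 387 days to 3 July 2015.

3 July 2015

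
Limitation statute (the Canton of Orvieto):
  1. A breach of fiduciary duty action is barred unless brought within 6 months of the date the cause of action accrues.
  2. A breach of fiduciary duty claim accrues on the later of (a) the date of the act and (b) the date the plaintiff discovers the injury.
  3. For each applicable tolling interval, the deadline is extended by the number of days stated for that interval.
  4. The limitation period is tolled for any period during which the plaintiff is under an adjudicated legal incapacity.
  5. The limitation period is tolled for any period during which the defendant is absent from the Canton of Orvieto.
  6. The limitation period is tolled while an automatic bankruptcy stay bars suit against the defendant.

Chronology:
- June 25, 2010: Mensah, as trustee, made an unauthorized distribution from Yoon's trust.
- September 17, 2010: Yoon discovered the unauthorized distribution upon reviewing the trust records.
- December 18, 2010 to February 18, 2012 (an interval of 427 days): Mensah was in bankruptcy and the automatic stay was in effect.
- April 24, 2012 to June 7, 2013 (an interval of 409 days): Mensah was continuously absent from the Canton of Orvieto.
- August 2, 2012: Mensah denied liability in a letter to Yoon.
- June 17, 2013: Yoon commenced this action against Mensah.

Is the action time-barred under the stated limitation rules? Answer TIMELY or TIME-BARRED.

TIMELY

Because discovery on September 17, 2010 post-dates the June 25, 2010 act, accrual under the later-of rule falls on September 17, 2010.
The untolled deadline — 6 months after September 17, 2010 — is March 17, 2011.
The automatic bankruptcy stay from December 18, 2010 to February 18, 2012 tolled the period for 427 days, extending the deadline to May 17, 2012.
The period was tolled for 409 days by the defendant's absence from the jurisdiction (April 24, 2012 to June 7, 2013), pushing the deadline to June 30, 2013.
Nothing else in the chronology tolls or restarts the period.
The June 17, 2013 filing precedes the June 30, 2013 deadline; the claim is timely.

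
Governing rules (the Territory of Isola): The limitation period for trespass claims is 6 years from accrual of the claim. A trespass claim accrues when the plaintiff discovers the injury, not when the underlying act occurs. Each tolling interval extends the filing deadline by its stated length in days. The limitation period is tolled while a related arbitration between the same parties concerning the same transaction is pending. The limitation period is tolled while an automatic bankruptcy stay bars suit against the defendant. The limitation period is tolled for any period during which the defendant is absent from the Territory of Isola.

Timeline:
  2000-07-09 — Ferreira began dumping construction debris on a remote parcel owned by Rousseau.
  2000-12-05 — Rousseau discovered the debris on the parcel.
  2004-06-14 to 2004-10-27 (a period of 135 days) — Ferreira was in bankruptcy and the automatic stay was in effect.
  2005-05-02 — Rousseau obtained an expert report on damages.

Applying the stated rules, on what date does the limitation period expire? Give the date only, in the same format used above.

2007-04-19

Accrual is tied to discovery, so the period began on 2000-12-05 rather than on 2000-07-09 when the act occurred.
Adding the 6 years base period to 2000-12-05 gives a deadline of 2006-12-05, before any tolling.
Because the automatic bankruptcy stay ran from 2004-06-14 to 2004-10-27, the deadline is extended by 135 days to 2007-04-19.
None of the other events listed affects the running of the period under the stated rules.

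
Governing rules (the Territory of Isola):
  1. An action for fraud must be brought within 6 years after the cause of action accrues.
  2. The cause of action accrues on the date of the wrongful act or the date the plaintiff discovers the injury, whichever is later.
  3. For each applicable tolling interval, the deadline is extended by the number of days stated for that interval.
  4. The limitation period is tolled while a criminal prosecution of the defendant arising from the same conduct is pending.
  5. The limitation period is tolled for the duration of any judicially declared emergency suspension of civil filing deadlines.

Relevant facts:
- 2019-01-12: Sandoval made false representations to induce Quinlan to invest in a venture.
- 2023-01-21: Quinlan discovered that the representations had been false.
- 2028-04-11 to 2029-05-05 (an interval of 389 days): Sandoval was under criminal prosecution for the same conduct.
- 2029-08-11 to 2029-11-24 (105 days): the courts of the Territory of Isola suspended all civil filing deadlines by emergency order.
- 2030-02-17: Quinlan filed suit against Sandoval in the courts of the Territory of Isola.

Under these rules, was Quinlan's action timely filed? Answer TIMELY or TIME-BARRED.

TIMELY

The claim accrued on 2023-01-21 — the later of the 2019-01-12 act and the 2023-01-21 discovery.
Adding the 6 years base period to 2023-01-21 gives a deadline of 2029-01-21, before any tolling.
The pending criminal prosecution from 2028-04-11 to 2029-05-05 tolled the period for 389 days, extending the deadline to 2030-02-14.
The emergency suspension of filing deadlines from 2029-08-11 to 2029-11-24 tolled the period for 105 days, extending the deadline to 2030-05-30.
The 2030-02-17 filing precedes the 2030-05-30 deadline; the claim is timely.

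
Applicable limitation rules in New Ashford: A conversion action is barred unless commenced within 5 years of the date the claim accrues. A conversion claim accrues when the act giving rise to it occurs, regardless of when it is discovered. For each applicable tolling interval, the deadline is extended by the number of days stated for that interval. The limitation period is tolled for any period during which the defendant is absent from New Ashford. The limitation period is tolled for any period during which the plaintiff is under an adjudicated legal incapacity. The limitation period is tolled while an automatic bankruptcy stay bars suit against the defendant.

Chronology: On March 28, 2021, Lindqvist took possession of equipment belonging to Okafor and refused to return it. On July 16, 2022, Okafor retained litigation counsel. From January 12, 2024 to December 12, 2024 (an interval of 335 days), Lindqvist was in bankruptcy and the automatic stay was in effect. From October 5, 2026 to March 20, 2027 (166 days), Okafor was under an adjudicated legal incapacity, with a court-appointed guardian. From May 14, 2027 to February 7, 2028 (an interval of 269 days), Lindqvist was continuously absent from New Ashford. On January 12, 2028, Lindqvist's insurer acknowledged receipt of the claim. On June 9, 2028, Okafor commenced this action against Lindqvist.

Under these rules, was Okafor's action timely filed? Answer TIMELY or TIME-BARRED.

TIME-BARRED

The limitation period began to run on March 28, 2021.
5 years from March 28, 2021 is March 28, 2026.
Because the automatic bankruptcy stay ran from January 12, 2024 to December 12, 2024, the deadline is extended by 335 days to February 26, 2027.
Because the plaintiff's legal incapacity ran from October 5, 2026 to March 20, 2027, the deadline is extended by 166 days to August 11, 2027.
Because the defendant's absence from the jurisdiction ran from May 14, 2027 to February 7, 2028, the deadline is extended by 269 days to May 6, 2028.
None of the other events listed affects the running of the period under the stated rules.
Filing on June 9, 2028 missed the May 6, 2028 deadline — the action is time-barred.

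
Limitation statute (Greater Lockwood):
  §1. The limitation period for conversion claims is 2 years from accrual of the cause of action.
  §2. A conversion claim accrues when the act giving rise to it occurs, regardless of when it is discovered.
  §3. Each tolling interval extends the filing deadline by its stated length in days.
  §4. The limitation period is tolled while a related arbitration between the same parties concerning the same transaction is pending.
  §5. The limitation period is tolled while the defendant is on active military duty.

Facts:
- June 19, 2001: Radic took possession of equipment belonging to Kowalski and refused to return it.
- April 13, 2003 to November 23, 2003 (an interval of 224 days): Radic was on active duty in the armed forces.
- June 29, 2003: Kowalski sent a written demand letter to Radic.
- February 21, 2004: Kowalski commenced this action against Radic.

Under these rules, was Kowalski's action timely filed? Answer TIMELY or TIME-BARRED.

The claim accrued on June 19, 2001, when the wrongful act occurred.
2 years from June 19, 2001 is June 19, 2003.
Because the defendant's active military service ran from April 13, 2003 to November 23, 2003, the deadline is extended by 224 days to January 29, 2004.
Nothing else in the chronology tolls or restarts the period.
The February 21, 2004 filing falls after the January 29, 2004 deadline; the claim is time-barred.

TIME-BARRED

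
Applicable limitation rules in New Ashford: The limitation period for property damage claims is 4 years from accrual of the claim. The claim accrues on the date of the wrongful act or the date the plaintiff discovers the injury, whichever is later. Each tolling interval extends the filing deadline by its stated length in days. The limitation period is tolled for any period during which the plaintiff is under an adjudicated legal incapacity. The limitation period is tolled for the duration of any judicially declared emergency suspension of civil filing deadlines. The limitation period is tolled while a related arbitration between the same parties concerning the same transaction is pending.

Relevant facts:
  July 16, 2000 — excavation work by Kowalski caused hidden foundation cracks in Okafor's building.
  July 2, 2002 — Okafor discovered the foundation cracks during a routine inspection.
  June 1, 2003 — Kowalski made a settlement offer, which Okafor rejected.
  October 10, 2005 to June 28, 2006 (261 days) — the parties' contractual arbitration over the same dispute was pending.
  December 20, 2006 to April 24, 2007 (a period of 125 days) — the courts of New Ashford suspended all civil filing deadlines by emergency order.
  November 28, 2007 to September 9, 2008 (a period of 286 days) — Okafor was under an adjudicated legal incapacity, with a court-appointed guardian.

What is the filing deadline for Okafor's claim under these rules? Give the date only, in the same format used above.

July 23, 2007

The claim accrued on July 2, 2002 — the later of the July 16, 2000 act and the July 2, 2002 discovery.
The untolled deadline — 4 years after July 2, 2002 — is July 2, 2006.
The period was tolled for 261 days by the pending related arbitration (October 10, 2005 to June 28, 2006), pushing the deadline to March 20, 2007.
Because the emergency suspension of filing deadlines ran from December 20, 2006 to April 24, 2007, the deadline is extended by 125 days to July 23, 2007.
The plaintiff's legal incapacity starting November 28, 2007 came too late — the period had run on July 23, 2007 — and so does not extend the deadline.
None of the other events listed affects the running of the period under the stated rules.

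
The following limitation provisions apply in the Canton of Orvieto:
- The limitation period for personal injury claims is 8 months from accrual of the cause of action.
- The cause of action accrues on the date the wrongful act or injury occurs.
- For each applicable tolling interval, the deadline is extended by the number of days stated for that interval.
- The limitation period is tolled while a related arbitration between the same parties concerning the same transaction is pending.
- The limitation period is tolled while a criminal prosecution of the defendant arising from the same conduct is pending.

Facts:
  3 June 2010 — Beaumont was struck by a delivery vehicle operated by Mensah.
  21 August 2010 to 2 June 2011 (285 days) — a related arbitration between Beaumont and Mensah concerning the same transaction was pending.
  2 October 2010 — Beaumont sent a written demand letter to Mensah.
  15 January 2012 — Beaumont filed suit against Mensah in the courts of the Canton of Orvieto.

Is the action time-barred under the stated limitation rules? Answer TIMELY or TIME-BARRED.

TIME-BARRED

The claim accrued on 3 June 2010, when the wrongful act occurred.
Adding the 8 months base period to 3 June 2010 gives a deadline of 3 February 2011, before any tolling.
Because the pending related arbitration ran from 21 August 2010 to 2 June 2011, the deadline is extended by 285 days to 15 November 2011.
None of the other events listed affects the running of the period under the stated rules.
Filing on 15 January 2012 missed the 15 November 2011 deadline — the action is time-barred.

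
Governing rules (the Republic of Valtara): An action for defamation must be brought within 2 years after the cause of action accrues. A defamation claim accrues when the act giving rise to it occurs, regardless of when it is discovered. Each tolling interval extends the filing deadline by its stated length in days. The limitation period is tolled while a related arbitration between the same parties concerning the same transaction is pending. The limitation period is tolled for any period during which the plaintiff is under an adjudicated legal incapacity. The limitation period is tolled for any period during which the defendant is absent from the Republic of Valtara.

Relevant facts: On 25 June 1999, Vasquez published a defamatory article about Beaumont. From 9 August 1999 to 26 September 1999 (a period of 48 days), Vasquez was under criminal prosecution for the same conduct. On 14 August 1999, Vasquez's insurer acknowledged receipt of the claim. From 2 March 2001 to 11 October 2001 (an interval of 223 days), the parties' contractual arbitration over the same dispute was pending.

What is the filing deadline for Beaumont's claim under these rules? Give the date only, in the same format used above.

3 February 2002

The cause of action accrued on 25 June 1999, the date of the act.
Adding the 2 years base period to 25 June 1999 gives a deadline of 25 June 2001, before any tolling.
The period was tolled for 223 days by the pending related arbitration (2 March 2001 to 11 October 2001), pushing the deadline to 3 February 2002.
Although a criminal prosecution ran from 9 August 1999 to 26 September 1999, the stated rules do not make that a tolling event, so it is disregarded.
None of the other events listed affects the running of the period under the stated rules.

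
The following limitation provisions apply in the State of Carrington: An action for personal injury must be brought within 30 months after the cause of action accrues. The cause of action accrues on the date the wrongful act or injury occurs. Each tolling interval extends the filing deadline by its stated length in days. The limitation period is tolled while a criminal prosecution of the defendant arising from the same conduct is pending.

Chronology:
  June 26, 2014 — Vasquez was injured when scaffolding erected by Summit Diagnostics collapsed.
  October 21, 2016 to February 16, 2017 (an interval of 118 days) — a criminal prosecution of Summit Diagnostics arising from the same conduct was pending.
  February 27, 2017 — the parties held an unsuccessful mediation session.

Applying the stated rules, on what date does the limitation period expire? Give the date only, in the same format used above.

The limitation period began to run on June 26, 2014.
30 months from June 26, 2014 is December 26, 2016.
Because the pending criminal prosecution ran from October 21, 2016 to February 16, 2017, the deadline is extended by 118 days to April 23, 2017.
None of the other events listed affects the running of the period under the stated rules.

April 23, 2017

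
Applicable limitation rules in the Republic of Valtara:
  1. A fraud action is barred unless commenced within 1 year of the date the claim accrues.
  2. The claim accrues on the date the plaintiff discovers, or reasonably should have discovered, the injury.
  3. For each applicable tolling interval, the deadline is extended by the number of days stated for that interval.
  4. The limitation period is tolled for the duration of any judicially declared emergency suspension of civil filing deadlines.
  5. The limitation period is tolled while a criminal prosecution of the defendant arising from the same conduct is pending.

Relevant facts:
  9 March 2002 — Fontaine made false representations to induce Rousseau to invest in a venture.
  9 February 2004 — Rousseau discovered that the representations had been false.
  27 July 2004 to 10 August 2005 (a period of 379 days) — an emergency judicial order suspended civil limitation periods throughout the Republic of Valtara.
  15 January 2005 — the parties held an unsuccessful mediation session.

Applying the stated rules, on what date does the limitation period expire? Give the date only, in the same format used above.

Accrual is tied to discovery, so the period began on 9 February 2004 rather than on 9 March 2002 when the act occurred.
Adding the 1 year base period to 9 February 2004 gives a deadline of 9 February 2005, before any tolling.
The period was tolled for 379 days by the emergency suspension of filing deadlines (27 July 2004 to 10 August 2005), pushing the deadline to 23 February 2006.
Nothing else in the chronology tolls or restarts the period.

23 February 2006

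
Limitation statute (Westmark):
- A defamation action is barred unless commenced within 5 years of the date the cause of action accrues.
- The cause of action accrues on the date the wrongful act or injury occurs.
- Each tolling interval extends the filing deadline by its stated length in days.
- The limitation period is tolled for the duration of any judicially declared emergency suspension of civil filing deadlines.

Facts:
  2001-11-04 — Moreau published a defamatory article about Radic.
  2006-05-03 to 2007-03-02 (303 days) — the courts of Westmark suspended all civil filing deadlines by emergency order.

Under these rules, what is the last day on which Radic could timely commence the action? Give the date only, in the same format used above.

The cause of action accrued on 2001-11-04, the date of the act.
5 years from 2001-11-04 is 2006-11-04.
The emergency suspension of filing deadlines from 2006-05-03 to 2007-03-02 tolled the period for 303 days, extending the deadline to 2007-09-03.

2007-09-03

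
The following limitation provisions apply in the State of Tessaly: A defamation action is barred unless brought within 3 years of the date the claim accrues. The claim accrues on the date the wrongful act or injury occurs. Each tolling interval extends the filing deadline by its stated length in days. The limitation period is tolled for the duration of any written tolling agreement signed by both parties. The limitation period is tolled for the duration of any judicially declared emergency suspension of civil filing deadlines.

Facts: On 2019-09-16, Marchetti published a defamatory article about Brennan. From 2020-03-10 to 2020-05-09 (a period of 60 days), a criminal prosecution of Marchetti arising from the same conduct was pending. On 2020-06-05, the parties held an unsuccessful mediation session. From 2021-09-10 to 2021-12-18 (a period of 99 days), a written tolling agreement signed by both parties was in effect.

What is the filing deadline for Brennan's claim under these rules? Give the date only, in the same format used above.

The claim accrued on 2019-09-16, when the wrongful act occurred.
Adding the 3 years base period to 2019-09-16 gives a deadline of 2022-09-16, before any tolling.
The period was tolled for 99 days by the written tolling agreement (2021-09-10 to 2021-12-18), pushing the deadline to 2022-12-24.
Although a criminal prosecution ran from 2020-03-10 to 2020-05-09, the stated rules do not make that a tolling event, so it is disregarded.
None of the other events listed affects the running of the period under the stated rules.

2022-12-24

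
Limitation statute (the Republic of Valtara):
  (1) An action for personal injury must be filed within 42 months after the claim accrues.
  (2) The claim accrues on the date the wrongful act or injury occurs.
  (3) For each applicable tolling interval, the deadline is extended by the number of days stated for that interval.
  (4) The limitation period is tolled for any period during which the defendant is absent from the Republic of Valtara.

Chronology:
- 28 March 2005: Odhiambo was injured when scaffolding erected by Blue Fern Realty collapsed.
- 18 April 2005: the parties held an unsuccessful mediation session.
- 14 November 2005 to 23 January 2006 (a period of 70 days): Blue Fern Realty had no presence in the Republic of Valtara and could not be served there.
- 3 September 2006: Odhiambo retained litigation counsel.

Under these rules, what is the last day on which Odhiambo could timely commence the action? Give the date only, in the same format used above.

The claim accrued on 28 March 2005, when the wrongful act occurred.
The untolled deadline — 42 months after 28 March 2005 — is 28 September 2008.
The period was tolled for 70 days by the defendant's absence from the jurisdiction (14 November 2005 to 23 January 2006), pushing the deadline to 7 December 2008.
None of the other events listed affects the running of the period under the stated rules.

7 December 2008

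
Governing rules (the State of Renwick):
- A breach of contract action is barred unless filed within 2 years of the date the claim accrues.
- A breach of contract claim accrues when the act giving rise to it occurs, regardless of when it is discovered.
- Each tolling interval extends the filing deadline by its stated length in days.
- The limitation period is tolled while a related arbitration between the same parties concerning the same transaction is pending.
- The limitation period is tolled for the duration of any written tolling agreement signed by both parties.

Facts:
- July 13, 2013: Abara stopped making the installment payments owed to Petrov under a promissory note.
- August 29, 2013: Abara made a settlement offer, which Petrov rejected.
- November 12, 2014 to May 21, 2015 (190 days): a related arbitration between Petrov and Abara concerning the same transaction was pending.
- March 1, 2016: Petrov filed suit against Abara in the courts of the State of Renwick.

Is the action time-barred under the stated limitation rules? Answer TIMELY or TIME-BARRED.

TIME-BARRED

The claim accrued on July 13, 2013, when the wrongful act occurred.
Adding the 2 years base period to July 13, 2013 gives a deadline of July 13, 2015, before any tolling.
The period was tolled for 190 days by the pending related arbitration (November 12, 2014 to May 21, 2015), pushing the deadline to January 19, 2016.
The other events in the timeline have no effect on the limitation period under the stated rules.
Filing on March 1, 2016 missed the January 19, 2016 deadline — the action is time-barred.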